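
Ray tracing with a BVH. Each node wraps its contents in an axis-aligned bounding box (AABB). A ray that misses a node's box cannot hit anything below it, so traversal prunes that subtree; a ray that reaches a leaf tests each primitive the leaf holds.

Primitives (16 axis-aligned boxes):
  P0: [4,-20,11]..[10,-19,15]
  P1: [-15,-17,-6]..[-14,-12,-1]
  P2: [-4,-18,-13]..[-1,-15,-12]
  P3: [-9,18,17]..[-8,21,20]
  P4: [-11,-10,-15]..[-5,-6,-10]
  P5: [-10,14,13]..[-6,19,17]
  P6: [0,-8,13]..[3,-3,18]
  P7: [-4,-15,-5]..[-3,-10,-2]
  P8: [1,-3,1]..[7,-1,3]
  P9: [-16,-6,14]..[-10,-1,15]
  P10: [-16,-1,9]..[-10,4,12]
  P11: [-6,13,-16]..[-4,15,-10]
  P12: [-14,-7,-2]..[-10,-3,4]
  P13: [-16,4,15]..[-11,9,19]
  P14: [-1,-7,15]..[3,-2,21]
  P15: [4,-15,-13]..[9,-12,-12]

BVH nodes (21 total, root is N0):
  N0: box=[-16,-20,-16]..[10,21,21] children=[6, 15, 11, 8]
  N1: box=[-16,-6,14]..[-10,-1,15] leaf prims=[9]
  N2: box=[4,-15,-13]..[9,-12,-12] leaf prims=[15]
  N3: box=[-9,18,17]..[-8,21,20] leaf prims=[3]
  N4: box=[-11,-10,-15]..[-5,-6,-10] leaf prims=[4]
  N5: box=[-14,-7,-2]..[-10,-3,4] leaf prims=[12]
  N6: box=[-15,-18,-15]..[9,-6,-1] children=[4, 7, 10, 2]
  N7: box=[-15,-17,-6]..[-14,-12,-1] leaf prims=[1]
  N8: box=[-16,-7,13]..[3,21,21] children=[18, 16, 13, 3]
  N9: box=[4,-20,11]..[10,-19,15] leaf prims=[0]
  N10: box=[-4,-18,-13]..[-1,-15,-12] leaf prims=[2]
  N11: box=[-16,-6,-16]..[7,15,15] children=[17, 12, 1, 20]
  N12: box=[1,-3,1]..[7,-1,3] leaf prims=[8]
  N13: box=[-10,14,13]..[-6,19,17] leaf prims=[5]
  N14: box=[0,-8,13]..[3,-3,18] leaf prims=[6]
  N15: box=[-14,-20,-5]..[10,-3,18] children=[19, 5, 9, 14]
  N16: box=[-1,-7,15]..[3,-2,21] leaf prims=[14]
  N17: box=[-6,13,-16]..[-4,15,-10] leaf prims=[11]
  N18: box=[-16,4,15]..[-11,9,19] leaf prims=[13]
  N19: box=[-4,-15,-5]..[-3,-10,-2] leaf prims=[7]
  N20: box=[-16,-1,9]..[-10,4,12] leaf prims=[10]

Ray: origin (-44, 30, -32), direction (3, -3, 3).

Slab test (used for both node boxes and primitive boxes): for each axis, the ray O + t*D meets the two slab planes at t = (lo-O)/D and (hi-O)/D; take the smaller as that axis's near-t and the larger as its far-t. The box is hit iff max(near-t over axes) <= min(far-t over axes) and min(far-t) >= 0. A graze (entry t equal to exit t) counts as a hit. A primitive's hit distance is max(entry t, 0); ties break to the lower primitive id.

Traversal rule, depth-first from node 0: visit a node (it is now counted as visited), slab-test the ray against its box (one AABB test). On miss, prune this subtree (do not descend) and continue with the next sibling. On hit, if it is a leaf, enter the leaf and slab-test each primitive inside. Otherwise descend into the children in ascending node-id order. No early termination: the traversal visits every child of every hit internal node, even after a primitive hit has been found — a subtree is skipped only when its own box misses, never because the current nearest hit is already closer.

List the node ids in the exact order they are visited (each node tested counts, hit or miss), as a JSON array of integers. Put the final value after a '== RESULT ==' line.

Walk:
N0 x:[28/3,18] y:[3,50/3] z:[16/3,53/3] -> hit [28/3,50/3], descend [6, 8, 11, 15]
  N6 x:[29/3,53/3] y:[12,16] z:[17/3,31/3] -> miss, prune
  N8 x:[28/3,47/3] y:[3,37/3] z:[15,53/3] -> miss, prune
  N11 x:[28/3,17] y:[5,12] z:[16/3,47/3] -> hit [28/3,12], descend [1, 12, 17, 20]
    N1 x:[28/3,34/3] y:[31/3,12] z:[46/3,47/3] -> miss, prune
    N12 x:[15,17] y:[31/3,11] z:[11,35/3] -> miss, prune
    N17 x:[38/3,40/3] y:[5,17/3] z:[16/3,22/3] -> miss, prune
    N20 x:[28/3,34/3] y:[26/3,31/3] z:[41/3,44/3] -> miss, prune
  N15 x:[10,18] y:[11,50/3] z:[9,50/3] -> hit [11,50/3], descend [5, 9, 14, 19]
    N5 x:[10,34/3] y:[11,37/3] z:[10,12] -> hit [11,34/3] leaf, test {P12@t=11}
    N9 x:[16,18] y:[49/3,50/3] z:[43/3,47/3] -> miss, prune
    N14 x:[44/3,47/3] y:[11,38/3] z:[15,50/3] -> miss, prune
    N19 x:[40/3,41/3] y:[40/3,15] z:[9,10] -> miss, prune

13 AABB tests over nodes [0, 6, 8, 11, 1, 12, 17, 20, 15, 5, 9, 14, 19]; 1 leaf entered; closest P12.

== RESULT ==
[0, 6, 8, 11, 1, 12, 17, 20, 15, 5, 9, 14, 19]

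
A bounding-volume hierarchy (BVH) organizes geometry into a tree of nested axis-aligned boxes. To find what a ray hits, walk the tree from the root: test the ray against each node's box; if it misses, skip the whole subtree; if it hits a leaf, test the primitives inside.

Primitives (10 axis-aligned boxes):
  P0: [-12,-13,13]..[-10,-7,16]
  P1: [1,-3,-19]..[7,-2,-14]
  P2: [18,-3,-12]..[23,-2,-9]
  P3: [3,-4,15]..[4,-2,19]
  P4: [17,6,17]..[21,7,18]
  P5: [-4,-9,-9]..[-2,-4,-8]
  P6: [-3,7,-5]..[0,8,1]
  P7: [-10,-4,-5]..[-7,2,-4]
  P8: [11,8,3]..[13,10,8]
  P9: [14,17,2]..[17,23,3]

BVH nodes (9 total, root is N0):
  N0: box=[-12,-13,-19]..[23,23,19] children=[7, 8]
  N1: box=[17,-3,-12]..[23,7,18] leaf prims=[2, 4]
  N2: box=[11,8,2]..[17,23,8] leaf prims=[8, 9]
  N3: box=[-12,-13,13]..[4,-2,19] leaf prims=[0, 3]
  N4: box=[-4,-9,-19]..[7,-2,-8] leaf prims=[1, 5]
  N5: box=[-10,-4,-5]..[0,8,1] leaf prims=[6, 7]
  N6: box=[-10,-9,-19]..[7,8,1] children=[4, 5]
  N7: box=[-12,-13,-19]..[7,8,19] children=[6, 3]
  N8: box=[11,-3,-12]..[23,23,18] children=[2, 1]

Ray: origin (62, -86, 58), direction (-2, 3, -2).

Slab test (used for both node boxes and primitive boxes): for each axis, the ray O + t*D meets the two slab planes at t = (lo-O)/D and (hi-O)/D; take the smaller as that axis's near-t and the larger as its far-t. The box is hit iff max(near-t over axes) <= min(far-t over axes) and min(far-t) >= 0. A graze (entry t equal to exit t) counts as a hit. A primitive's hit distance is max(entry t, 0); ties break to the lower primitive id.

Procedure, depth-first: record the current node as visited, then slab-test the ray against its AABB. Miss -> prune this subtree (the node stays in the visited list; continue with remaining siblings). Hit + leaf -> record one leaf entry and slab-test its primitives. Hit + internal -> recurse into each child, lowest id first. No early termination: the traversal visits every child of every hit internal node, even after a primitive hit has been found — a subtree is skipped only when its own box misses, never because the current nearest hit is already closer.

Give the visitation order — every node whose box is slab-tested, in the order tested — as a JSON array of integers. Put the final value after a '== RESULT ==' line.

Traverse from the root:
N0 x:[39/2,37] y:[73/3,109/3] z:[39/2,77/2] -> hit [73/3,109/3], descend [7, 8]
  N7 x:[55/2,37] y:[73/3,94/3] z:[39/2,77/2] -> hit [55/2,94/3], descend [3, 6]
    N3 x:[29,37] y:[73/3,28] z:[39/2,45/2] -> miss, prune
    N6 x:[55/2,36] y:[77/3,94/3] z:[57/2,77/2] -> hit [57/2,94/3], descend [4, 5]
      N4 x:[55/2,33] y:[77/3,28] z:[33,77/2] -> miss, prune
      N5 x:[31,36] y:[82/3,94/3] z:[57/2,63/2] -> hit [31,94/3] leaf, test {P6@t=31, P7(miss)}
  N8 x:[39/2,51/2] y:[83/3,109/3] z:[20,35] -> miss, prune

Summary -> nodes [0, 7, 3, 6, 4, 5, 8]; box-tests=7; leaf-entries=1; first=P6

== RESULT ==
[0, 7, 3, 6, 4, 5, 8]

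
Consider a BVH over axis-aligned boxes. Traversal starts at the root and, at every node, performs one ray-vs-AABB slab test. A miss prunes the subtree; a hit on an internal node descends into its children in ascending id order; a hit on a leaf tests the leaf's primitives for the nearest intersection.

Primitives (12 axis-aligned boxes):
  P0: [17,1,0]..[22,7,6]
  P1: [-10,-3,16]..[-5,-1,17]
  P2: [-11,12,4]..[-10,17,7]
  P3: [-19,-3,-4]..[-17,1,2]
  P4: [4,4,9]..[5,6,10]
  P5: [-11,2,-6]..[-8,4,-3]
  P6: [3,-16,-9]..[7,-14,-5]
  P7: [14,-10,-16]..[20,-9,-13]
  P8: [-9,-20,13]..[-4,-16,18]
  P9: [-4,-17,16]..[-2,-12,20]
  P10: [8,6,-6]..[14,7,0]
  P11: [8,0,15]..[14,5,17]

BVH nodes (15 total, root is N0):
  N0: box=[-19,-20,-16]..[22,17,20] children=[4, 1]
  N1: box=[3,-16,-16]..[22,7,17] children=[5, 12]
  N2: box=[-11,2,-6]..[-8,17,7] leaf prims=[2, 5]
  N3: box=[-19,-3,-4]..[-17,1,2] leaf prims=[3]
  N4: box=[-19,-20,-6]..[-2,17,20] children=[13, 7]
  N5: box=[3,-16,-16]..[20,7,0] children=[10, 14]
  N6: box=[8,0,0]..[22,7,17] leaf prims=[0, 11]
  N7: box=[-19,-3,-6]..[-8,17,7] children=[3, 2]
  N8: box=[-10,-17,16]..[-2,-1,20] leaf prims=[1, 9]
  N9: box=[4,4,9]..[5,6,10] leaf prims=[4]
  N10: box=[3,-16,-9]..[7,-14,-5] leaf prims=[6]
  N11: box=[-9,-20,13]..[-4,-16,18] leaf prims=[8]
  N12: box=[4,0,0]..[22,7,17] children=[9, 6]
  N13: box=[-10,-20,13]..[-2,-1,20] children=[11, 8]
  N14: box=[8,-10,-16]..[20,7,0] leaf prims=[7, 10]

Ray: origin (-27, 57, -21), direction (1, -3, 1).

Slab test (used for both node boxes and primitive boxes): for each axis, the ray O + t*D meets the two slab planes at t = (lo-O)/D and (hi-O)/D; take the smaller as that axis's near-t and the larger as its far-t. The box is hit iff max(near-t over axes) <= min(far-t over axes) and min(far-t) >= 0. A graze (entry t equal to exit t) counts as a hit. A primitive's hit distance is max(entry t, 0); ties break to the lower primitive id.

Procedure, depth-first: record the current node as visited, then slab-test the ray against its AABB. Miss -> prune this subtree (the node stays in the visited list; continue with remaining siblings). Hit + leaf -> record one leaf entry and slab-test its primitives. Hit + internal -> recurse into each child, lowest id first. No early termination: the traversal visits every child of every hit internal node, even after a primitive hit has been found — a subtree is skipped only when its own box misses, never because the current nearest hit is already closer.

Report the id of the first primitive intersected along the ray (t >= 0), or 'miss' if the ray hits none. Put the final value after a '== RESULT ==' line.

Trace the traversal:
N0 x:[8,49] y:[40/3,77/3] z:[5,41] -> hit [40/3,77/3], descend [1, 4]
  N1 x:[30,49] y:[50/3,73/3] z:[5,38] -> miss, prune
  N4 x:[8,25] y:[40/3,77/3] z:[15,41] -> hit [15,25], descend [7, 13]
    N7 x:[8,19] y:[40/3,20] z:[15,28] -> hit [15,19], descend [2, 3]
      N2 x:[16,19] y:[40/3,55/3] z:[15,28] -> hit [16,55/3] leaf, test {P2(miss), P5@t=53/3}
      N3 x:[8,10] y:[56/3,20] z:[17,23] -> miss, prune
    N13 x:[17,25] y:[58/3,77/3] z:[34,41] -> miss, prune

Summary -> nodes [0, 1, 4, 7, 2, 3, 13]; box-tests=7; leaf-entries=1; first=P5

== RESULT ==
5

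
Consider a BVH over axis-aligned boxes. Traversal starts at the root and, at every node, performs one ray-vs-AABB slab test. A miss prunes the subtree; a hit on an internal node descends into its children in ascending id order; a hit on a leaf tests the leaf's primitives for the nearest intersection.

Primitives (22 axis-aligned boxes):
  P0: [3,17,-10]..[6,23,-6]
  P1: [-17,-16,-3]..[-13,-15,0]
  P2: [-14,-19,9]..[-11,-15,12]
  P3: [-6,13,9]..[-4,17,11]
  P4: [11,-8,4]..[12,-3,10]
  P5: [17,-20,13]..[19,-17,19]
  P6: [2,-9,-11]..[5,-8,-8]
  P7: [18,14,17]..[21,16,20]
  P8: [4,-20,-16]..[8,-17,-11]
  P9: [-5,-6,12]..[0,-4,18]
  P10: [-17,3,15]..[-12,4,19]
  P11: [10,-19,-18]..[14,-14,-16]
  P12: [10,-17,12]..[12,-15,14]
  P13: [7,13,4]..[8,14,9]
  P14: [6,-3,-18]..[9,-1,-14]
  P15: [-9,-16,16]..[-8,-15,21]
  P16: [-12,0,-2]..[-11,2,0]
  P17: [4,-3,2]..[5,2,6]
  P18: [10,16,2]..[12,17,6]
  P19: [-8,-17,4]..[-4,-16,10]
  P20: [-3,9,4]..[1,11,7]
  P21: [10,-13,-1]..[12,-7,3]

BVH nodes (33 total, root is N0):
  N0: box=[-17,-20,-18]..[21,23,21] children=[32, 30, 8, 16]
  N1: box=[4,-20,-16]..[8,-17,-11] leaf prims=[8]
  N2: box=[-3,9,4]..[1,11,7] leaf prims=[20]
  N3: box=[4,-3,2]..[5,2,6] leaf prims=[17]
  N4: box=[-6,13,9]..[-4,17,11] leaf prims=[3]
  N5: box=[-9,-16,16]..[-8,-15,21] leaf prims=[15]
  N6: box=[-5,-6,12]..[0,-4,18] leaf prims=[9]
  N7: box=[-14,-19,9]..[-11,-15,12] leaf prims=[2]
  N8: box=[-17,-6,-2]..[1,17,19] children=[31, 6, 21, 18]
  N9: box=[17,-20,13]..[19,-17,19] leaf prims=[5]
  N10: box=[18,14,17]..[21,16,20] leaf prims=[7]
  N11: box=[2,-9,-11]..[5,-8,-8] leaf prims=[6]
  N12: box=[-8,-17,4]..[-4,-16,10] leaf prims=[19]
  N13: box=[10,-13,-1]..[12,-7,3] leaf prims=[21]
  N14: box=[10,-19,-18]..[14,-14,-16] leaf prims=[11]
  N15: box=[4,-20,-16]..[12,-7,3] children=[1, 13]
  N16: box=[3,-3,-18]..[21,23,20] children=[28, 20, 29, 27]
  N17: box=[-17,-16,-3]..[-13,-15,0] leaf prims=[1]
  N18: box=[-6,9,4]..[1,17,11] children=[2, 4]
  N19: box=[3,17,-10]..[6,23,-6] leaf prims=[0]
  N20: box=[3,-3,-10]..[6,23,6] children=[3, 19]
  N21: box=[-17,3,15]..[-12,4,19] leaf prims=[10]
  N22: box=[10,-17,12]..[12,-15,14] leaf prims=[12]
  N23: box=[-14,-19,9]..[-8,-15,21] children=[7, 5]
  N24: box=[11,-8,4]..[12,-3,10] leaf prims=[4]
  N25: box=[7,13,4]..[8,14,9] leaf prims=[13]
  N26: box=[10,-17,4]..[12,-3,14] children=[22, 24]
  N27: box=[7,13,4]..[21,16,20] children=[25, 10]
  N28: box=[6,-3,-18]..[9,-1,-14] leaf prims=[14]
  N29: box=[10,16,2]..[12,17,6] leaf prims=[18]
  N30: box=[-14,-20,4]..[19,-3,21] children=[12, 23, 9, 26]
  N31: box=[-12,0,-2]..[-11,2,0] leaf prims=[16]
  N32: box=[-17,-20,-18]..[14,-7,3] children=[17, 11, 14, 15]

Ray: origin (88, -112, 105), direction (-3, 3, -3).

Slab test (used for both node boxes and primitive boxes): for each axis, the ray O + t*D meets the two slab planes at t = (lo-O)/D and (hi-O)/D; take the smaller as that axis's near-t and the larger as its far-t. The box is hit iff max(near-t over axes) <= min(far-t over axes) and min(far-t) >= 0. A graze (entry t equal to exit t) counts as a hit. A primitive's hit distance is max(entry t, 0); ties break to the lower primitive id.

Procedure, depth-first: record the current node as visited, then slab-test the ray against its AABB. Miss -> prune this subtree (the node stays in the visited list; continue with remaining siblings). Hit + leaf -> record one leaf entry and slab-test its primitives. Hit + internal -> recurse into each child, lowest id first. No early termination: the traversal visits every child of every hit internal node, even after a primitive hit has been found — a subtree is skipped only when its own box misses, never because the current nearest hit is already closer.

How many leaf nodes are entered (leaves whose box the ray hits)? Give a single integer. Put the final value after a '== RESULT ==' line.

Walk:
N0 x:[67/3,35] y:[92/3,45] z:[28,41] -> hit [92/3,35], descend [8, 16, 30, 32]
  N8 x:[29,35] y:[106/3,43] z:[86/3,107/3] -> miss, prune
  N16 x:[67/3,85/3] y:[109/3,45] z:[85/3,41] -> miss, prune
  N30 x:[23,34] y:[92/3,109/3] z:[28,101/3] -> hit [92/3,101/3], descend [9, 12, 23, 26]
    N9 x:[23,71/3] y:[92/3,95/3] z:[86/3,92/3] -> miss, prune
    N12 x:[92/3,32] y:[95/3,32] z:[95/3,101/3] -> hit [95/3,32] leaf, test {P19@t=95/3}
    N23 x:[32,34] y:[31,97/3] z:[28,32] -> hit [32,32], descend [5, 7]
      N5 x:[32,97/3] y:[32,97/3] z:[28,89/3] -> miss, prune
      N7 x:[33,34] y:[31,97/3] z:[31,32] -> miss, prune
    N26 x:[76/3,26] y:[95/3,109/3] z:[91/3,101/3] -> miss, prune
  N32 x:[74/3,35] y:[92/3,35] z:[34,41] -> hit [34,35], descend [11, 14, 15, 17]
    N11 x:[83/3,86/3] y:[103/3,104/3] z:[113/3,116/3] -> miss, prune
    N14 x:[74/3,26] y:[31,98/3] z:[121/3,41] -> miss, prune
    N15 x:[76/3,28] y:[92/3,35] z:[34,121/3] -> miss, prune
    N17 x:[101/3,35] y:[32,97/3] z:[35,36] -> miss, prune

order=[0, 8, 16, 30, 9, 12, 23, 5, 7, 26, 32, 11, 14, 15, 17]  |boxes|=15  |leaves|=1  hit=P19

== RESULT ==
1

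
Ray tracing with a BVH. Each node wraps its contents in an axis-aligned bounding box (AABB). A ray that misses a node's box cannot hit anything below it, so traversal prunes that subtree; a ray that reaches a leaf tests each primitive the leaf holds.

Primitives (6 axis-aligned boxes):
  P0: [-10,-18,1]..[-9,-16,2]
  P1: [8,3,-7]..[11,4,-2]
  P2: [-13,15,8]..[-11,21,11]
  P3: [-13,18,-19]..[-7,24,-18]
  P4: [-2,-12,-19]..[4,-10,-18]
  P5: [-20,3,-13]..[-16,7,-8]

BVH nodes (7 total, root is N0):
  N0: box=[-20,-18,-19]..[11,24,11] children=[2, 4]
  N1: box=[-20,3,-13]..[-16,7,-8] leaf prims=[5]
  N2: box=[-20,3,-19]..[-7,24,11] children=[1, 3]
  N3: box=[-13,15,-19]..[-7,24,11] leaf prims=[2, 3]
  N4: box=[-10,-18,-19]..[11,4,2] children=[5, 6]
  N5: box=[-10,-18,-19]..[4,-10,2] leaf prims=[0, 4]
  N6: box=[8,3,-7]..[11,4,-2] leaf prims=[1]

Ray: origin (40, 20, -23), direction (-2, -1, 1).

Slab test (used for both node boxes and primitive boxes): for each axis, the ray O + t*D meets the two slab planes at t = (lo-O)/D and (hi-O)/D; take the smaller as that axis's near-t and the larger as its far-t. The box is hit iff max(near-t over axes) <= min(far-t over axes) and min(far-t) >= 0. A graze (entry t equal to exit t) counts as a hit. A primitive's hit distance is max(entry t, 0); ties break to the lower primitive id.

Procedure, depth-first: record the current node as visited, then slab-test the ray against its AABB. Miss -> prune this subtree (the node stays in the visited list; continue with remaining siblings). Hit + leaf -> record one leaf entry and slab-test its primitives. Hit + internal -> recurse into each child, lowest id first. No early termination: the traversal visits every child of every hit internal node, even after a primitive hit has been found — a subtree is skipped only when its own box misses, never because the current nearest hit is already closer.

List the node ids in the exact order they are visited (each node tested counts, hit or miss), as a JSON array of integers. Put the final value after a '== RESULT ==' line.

Trace the traversal:
N0 x:[29/2,30] y:[-4,38] z:[4,34] -> hit [29/2,30], descend [2, 4]
  N2 x:[47/2,30] y:[-4,17] z:[4,34] -> miss, prune
  N4 x:[29/2,25] y:[16,38] z:[4,25] -> hit [16,25], descend [5, 6]
    N5 x:[18,25] y:[30,38] z:[4,25] -> miss, prune
    N6 x:[29/2,16] y:[16,17] z:[16,21] -> hit [16,16] leaf, test {P1@t=16}

order=[0, 2, 4, 5, 6]  |boxes|=5  |leaves|=1  hit=P1

== RESULT ==
[0, 2, 4, 5, 6]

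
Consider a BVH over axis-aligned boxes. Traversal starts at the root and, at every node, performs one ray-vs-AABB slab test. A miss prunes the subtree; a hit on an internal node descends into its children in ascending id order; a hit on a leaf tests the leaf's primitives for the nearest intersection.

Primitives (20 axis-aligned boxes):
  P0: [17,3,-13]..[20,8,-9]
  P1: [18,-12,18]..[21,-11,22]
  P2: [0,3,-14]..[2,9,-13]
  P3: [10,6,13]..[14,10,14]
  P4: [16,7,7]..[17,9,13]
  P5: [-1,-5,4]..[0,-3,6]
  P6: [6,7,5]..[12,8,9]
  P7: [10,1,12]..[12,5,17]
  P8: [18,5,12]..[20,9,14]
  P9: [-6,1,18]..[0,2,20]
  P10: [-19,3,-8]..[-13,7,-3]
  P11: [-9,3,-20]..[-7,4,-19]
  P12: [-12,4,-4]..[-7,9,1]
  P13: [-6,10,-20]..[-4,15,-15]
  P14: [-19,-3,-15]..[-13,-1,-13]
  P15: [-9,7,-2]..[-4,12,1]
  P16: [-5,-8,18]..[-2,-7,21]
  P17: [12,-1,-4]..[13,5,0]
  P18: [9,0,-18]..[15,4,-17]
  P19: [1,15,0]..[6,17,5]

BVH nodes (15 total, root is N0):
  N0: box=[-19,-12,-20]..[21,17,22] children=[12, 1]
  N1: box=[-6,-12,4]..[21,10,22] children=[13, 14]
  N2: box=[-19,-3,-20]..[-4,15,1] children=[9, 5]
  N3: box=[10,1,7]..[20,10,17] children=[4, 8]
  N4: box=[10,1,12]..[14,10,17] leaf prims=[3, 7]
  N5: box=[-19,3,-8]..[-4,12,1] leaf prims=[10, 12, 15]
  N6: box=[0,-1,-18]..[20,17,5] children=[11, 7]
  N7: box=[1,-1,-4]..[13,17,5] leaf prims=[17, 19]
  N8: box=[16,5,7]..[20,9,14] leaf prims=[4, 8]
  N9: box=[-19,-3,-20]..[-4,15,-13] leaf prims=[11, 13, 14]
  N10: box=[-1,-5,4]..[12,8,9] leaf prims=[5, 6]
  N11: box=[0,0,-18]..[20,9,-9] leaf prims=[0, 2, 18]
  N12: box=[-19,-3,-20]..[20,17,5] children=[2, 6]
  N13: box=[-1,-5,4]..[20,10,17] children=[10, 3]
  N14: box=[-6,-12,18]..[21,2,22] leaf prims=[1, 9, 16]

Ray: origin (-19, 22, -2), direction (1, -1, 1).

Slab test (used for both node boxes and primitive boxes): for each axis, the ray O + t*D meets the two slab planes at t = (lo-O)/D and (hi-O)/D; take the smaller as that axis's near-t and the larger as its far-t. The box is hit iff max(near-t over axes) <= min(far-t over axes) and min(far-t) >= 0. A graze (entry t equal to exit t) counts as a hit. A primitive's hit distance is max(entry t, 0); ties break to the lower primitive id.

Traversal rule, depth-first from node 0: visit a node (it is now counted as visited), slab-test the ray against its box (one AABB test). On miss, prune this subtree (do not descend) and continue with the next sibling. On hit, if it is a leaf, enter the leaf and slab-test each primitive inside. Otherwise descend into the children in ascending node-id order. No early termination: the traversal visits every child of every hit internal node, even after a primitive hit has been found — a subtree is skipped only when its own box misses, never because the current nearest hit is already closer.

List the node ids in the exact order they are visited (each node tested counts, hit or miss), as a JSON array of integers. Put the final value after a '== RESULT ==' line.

Walk:
N0 x:[0,40] y:[5,34] z:[-18,24] -> hit [5,24], descend [1, 12]
  N1 x:[13,40] y:[12,34] z:[6,24] -> hit [13,24], descend [13, 14]
    N13 x:[18,39] y:[12,27] z:[6,19] -> hit [18,19], descend [3, 10]
      N3 x:[29,39] y:[12,21] z:[9,19] -> miss, prune
      N10 x:[18,31] y:[14,27] z:[6,11] -> miss, prune
    N14 x:[13,40] y:[20,34] z:[20,24] -> hit [20,24] leaf, test {P1(miss), P9(miss), P16(miss)}
  N12 x:[0,39] y:[5,25] z:[-18,7] -> hit [5,7], descend [2, 6]
    N2 x:[0,15] y:[7,25] z:[-18,3] -> miss, prune
    N6 x:[19,39] y:[5,23] z:[-16,7] -> miss, prune

9 AABB tests over nodes [0, 1, 13, 3, 10, 14, 12, 2, 6]; 1 leaf entered; closest miss.

== RESULT ==
[0, 1, 13, 3, 10, 14, 12, 2, 6]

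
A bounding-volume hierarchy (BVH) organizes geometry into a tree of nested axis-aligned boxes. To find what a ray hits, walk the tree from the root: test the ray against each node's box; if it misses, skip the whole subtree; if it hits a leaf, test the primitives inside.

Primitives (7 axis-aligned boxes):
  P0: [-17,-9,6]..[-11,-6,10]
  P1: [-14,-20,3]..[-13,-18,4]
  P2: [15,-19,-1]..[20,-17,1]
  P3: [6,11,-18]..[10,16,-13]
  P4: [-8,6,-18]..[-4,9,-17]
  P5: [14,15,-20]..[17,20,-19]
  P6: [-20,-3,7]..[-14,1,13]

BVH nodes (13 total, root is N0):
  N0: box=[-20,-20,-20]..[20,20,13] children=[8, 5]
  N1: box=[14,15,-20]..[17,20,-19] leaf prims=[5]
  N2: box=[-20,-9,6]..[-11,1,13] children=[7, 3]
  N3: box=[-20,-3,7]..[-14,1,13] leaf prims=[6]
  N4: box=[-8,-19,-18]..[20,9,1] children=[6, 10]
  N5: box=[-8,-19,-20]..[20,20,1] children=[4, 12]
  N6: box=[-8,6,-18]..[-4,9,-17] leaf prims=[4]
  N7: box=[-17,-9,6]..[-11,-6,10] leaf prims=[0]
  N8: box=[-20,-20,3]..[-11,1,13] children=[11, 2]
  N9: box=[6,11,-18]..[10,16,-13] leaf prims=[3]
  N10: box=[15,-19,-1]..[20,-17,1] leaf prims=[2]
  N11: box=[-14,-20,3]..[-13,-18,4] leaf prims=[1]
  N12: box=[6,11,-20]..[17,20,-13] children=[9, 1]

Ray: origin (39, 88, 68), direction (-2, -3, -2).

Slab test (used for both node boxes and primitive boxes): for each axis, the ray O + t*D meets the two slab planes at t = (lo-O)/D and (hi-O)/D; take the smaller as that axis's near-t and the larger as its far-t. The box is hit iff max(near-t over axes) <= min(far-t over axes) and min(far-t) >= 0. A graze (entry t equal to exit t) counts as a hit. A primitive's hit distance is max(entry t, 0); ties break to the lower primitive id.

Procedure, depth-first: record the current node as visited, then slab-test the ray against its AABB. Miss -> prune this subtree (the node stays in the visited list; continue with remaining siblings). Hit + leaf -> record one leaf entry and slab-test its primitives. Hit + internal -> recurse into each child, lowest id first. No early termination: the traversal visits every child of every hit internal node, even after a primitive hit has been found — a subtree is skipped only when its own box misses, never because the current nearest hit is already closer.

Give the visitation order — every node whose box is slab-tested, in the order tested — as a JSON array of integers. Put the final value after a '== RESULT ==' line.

Walk:
N0 x:[19/2,59/2] y:[68/3,36] z:[55/2,44] -> hit [55/2,59/2], descend [5, 8]
  N5 x:[19/2,47/2] y:[68/3,107/3] z:[67/2,44] -> miss, prune
  N8 x:[25,59/2] y:[29,36] z:[55/2,65/2] -> hit [29,59/2], descend [2, 11]
    N2 x:[25,59/2] y:[29,97/3] z:[55/2,31] -> hit [29,59/2], descend [3, 7]
      N3 x:[53/2,59/2] y:[29,91/3] z:[55/2,61/2] -> hit [29,59/2] leaf, test {P6@t=29}
      N7 x:[25,28] y:[94/3,97/3] z:[29,31] -> miss, prune
    N11 x:[26,53/2] y:[106/3,36] z:[32,65/2] -> miss, prune

order=[0, 5, 8, 2, 3, 7, 11]  |boxes|=7  |leaves|=1  hit=P6

== RESULT ==
[0, 5, 8, 2, 3, 7, 11]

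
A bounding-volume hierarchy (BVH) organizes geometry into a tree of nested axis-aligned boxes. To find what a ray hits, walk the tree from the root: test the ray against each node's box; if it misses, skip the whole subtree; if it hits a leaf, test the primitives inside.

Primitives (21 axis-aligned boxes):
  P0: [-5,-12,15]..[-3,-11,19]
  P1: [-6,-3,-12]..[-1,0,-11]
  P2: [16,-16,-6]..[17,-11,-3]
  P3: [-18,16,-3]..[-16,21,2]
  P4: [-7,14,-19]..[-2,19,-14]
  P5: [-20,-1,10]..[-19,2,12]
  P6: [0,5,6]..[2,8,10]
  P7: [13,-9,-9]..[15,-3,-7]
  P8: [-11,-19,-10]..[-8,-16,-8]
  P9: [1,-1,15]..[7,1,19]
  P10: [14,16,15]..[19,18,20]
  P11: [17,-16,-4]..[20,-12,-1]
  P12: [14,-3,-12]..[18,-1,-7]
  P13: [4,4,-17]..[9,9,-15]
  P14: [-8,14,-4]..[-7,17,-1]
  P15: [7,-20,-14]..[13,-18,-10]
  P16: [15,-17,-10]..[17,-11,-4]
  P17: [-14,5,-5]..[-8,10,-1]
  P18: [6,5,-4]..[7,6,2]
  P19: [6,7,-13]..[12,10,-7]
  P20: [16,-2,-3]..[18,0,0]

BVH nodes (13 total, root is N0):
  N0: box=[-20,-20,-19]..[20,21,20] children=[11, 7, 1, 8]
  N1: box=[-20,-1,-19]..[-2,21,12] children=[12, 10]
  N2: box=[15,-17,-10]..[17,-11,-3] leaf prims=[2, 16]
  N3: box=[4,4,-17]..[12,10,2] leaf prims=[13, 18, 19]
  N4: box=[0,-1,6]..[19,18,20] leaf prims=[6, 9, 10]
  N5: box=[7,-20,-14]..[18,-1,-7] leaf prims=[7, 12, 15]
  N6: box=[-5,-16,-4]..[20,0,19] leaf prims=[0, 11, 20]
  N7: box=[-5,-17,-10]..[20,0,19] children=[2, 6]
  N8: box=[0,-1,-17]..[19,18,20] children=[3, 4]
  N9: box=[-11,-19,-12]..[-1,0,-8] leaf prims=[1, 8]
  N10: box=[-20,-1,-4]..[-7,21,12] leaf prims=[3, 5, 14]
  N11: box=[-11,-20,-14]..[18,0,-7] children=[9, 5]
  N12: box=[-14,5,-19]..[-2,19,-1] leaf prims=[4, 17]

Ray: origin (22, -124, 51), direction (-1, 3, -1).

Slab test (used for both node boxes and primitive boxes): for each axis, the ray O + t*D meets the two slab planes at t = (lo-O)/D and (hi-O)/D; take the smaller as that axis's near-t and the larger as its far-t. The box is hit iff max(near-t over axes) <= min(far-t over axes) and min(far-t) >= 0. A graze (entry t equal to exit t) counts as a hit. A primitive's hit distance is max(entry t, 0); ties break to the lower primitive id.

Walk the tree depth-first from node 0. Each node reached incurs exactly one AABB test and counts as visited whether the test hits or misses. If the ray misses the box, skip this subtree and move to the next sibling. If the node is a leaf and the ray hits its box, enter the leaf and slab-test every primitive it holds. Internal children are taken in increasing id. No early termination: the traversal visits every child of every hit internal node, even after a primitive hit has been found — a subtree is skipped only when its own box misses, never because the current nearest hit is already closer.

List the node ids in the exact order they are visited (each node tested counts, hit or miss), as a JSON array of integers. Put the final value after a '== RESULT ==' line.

Trace the traversal:
N0 x:[2,42] y:[104/3,145/3] z:[31,70] -> hit [104/3,42], descend [1, 7, 8, 11]
  N1 x:[24,42] y:[41,145/3] z:[39,70] -> hit [41,42], descend [10, 12]
    N10 x:[29,42] y:[41,145/3] z:[39,55] -> hit [41,42] leaf, test {P3(miss), P5@t=41, P14(miss)}
    N12 x:[24,36] y:[43,143/3] z:[52,70] -> miss, prune
  N7 x:[2,27] y:[107/3,124/3] z:[32,61] -> miss, prune
  N8 x:[3,22] y:[41,142/3] z:[31,68] -> miss, prune
  N11 x:[4,33] y:[104/3,124/3] z:[58,65] -> miss, prune

order=[0, 1, 10, 12, 7, 8, 11]  |boxes|=7  |leaves|=1  hit=P5

== RESULT ==
[0, 1, 10, 12, 7, 8, 11]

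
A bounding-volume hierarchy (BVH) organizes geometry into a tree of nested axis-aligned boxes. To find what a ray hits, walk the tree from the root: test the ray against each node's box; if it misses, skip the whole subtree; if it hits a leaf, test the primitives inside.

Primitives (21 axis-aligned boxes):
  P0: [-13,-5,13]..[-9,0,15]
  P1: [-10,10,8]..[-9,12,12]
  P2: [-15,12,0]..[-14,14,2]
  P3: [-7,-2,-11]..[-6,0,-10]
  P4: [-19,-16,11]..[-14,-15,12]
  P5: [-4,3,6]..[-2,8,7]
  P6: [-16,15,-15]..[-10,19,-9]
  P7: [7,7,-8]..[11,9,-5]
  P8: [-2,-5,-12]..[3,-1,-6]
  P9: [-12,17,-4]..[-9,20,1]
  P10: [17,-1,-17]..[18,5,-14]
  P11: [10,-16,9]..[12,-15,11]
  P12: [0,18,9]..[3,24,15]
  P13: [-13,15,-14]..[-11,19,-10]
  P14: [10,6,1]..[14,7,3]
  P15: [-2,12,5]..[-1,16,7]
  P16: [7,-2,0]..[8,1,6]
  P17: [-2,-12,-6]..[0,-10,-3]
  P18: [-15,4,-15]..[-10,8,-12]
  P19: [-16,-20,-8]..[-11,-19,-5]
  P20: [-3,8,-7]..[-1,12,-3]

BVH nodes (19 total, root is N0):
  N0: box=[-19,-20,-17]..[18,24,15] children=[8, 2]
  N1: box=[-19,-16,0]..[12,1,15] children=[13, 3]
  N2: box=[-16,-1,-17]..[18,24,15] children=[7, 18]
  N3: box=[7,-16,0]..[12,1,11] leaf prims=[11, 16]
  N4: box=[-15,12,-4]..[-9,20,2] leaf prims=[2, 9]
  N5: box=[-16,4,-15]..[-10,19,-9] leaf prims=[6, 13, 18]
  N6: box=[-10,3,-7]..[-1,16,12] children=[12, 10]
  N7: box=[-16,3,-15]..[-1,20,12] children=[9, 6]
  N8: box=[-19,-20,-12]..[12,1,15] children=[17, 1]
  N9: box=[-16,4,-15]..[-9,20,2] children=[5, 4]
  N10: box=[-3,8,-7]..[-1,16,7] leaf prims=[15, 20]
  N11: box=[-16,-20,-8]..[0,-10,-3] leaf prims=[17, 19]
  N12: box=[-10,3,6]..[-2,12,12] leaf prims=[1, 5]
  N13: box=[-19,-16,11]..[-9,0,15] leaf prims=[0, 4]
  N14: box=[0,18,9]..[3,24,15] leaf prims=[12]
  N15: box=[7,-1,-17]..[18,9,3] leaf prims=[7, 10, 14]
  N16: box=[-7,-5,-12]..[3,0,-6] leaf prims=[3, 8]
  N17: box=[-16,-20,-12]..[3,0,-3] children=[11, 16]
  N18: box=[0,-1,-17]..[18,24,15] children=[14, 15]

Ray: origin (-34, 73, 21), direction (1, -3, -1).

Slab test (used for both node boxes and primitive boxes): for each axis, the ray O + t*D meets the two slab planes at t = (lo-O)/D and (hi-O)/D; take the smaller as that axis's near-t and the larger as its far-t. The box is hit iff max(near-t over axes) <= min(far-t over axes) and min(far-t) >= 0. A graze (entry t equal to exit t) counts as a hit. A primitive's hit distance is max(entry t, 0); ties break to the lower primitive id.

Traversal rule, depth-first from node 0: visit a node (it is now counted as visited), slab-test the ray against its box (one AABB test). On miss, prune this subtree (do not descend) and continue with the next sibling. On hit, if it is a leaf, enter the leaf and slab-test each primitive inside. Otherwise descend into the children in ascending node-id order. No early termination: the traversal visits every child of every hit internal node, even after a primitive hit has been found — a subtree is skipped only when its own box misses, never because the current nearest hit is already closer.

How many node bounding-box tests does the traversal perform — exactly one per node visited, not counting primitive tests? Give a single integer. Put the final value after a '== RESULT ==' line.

Trace the traversal:
N0 x:[15,52] y:[49/3,31] z:[6,38] -> hit [49/3,31], descend [2, 8]
  N2 x:[18,52] y:[49/3,74/3] z:[6,38] -> hit [18,74/3], descend [7, 18]
    N7 x:[18,33] y:[53/3,70/3] z:[9,36] -> hit [18,70/3], descend [6, 9]
      N6 x:[24,33] y:[19,70/3] z:[9,28] -> miss, prune
      N9 x:[18,25] y:[53/3,23] z:[19,36] -> hit [19,23], descend [4, 5]
        N4 x:[19,25] y:[53/3,61/3] z:[19,25] -> hit [19,61/3] leaf, test {P2@t=59/3, P9(miss)}
        N5 x:[18,24] y:[18,23] z:[30,36] -> miss, prune
    N18 x:[34,52] y:[49/3,74/3] z:[6,38] -> miss, prune
  N8 x:[15,46] y:[24,31] z:[6,33] -> hit [24,31], descend [1, 17]
    N1 x:[15,46] y:[24,89/3] z:[6,21] -> miss, prune
    N17 x:[18,37] y:[73/3,31] z:[24,33] -> hit [73/3,31], descend [11, 16]
      N11 x:[18,34] y:[83/3,31] z:[24,29] -> hit [83/3,29] leaf, test {P17(miss), P19(miss)}
      N16 x:[27,37] y:[73/3,26] z:[27,33] -> miss, prune

Summary -> nodes [0, 2, 7, 6, 9, 4, 5, 18, 8, 1, 17, 11, 16]; box-tests=13; leaf-entries=2; first=P2

== RESULT ==
13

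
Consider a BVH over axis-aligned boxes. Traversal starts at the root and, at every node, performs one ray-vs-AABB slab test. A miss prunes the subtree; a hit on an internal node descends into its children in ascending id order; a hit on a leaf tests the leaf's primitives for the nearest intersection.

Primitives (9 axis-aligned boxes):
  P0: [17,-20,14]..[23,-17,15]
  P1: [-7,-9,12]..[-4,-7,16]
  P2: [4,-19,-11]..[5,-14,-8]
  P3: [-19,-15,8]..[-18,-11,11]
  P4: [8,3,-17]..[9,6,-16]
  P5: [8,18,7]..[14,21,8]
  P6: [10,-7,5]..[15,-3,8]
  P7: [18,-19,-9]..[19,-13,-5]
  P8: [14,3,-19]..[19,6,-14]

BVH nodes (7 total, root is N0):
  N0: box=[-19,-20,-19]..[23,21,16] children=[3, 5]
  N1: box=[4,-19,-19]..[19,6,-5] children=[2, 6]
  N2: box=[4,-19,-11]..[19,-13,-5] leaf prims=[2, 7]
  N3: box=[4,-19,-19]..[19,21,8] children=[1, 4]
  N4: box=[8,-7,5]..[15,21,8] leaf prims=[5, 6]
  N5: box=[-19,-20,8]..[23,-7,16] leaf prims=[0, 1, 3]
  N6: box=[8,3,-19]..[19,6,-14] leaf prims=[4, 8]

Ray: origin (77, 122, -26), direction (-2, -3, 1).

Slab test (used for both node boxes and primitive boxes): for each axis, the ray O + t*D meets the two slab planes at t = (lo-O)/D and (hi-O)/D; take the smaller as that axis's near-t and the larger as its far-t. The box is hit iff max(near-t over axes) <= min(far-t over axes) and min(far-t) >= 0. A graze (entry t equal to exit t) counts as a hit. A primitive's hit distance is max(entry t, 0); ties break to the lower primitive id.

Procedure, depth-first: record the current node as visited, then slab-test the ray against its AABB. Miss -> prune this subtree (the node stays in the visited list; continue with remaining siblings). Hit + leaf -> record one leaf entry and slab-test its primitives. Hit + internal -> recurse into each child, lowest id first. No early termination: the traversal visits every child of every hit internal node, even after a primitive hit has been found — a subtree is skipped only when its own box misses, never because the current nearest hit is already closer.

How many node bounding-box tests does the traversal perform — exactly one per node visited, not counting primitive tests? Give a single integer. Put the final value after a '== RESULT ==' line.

Walk:
N0 x:[27,48] y:[101/3,142/3] z:[7,42] -> hit [101/3,42], descend [3, 5]
  N3 x:[29,73/2] y:[101/3,47] z:[7,34] -> hit [101/3,34], descend [1, 4]
    N1 x:[29,73/2] y:[116/3,47] z:[7,21] -> miss, prune
    N4 x:[31,69/2] y:[101/3,43] z:[31,34] -> hit [101/3,34] leaf, test {P5@t=101/3, P6(miss)}
  N5 x:[27,48] y:[43,142/3] z:[34,42] -> miss, prune

5 AABB tests over nodes [0, 3, 1, 4, 5]; 1 leaf entered; closest P5.

== RESULT ==
5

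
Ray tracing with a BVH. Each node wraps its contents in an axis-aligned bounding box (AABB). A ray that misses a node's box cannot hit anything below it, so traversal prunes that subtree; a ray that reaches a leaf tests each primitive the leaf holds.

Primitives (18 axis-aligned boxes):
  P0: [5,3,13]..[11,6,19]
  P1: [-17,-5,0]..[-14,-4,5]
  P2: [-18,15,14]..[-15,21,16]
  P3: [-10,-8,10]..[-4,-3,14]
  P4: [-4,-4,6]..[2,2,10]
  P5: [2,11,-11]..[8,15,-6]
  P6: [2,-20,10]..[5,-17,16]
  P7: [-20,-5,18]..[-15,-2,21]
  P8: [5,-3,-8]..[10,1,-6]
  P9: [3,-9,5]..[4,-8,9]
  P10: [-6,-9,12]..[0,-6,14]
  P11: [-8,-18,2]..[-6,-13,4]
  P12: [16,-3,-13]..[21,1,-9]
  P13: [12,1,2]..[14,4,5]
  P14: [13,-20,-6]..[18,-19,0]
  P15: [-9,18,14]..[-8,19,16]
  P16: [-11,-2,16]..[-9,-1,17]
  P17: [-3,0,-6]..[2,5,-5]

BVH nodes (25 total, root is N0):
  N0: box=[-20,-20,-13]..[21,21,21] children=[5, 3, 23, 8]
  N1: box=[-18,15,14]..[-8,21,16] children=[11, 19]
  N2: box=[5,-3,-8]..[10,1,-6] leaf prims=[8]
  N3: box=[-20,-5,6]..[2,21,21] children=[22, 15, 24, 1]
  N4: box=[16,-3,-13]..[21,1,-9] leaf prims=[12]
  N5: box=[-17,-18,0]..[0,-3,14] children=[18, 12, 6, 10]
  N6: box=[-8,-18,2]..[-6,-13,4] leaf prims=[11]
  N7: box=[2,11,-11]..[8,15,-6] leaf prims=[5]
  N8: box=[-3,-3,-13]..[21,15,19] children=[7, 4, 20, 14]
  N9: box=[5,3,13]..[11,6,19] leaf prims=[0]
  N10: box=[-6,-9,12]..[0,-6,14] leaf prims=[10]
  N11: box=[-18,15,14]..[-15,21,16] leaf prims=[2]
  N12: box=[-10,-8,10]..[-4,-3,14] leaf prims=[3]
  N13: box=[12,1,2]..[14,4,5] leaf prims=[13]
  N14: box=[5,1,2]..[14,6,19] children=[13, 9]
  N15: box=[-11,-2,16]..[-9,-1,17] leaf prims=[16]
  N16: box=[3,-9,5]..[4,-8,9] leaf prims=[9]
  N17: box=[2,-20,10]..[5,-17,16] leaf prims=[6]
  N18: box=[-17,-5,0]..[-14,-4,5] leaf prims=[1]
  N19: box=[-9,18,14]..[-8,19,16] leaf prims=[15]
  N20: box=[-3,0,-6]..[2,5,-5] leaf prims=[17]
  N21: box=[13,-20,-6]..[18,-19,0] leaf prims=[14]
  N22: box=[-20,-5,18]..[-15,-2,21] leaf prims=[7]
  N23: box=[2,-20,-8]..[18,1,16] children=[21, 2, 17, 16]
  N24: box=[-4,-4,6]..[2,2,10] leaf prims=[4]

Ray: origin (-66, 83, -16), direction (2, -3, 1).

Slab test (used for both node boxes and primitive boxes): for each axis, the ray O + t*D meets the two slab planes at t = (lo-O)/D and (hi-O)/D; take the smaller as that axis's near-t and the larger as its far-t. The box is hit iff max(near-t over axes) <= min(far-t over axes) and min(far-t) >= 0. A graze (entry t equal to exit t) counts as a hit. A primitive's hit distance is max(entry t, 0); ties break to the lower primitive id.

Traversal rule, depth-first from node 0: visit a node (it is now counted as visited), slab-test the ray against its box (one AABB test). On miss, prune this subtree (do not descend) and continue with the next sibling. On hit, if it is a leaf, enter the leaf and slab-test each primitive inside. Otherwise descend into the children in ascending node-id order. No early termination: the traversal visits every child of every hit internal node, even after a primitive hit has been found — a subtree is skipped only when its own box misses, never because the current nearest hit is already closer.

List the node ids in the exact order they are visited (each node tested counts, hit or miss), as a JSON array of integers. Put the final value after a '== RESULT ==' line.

Walk:
N0 x:[23,87/2] y:[62/3,103/3] z:[3,37] -> hit [23,103/3], descend [3, 5, 8, 23]
  N3 x:[23,34] y:[62/3,88/3] z:[22,37] -> hit [23,88/3], descend [1, 15, 22, 24]
    N1 x:[24,29] y:[62/3,68/3] z:[30,32] -> miss, prune
    N15 x:[55/2,57/2] y:[28,85/3] z:[32,33] -> miss, prune
    N22 x:[23,51/2] y:[85/3,88/3] z:[34,37] -> miss, prune
    N24 x:[31,34] y:[27,29] z:[22,26] -> miss, prune
  N5 x:[49/2,33] y:[86/3,101/3] z:[16,30] -> hit [86/3,30], descend [6, 10, 12, 18]
    N6 x:[29,30] y:[32,101/3] z:[18,20] -> miss, prune
    N10 x:[30,33] y:[89/3,92/3] z:[28,30] -> hit [30,30] leaf, test {P10@t=30}
    N12 x:[28,31] y:[86/3,91/3] z:[26,30] -> hit [86/3,30] leaf, test {P3@t=86/3}
    N18 x:[49/2,26] y:[29,88/3] z:[16,21] -> miss, prune
  N8 x:[63/2,87/2] y:[68/3,86/3] z:[3,35] -> miss, prune
  N23 x:[34,42] y:[82/3,103/3] z:[8,32] -> miss, prune

13 AABB tests over nodes [0, 3, 1, 15, 22, 24, 5, 6, 10, 12, 18, 8, 23]; 2 leaves entered; closest P3.

== RESULT ==
[0, 3, 1, 15, 22, 24, 5, 6, 10, 12, 18, 8, 23]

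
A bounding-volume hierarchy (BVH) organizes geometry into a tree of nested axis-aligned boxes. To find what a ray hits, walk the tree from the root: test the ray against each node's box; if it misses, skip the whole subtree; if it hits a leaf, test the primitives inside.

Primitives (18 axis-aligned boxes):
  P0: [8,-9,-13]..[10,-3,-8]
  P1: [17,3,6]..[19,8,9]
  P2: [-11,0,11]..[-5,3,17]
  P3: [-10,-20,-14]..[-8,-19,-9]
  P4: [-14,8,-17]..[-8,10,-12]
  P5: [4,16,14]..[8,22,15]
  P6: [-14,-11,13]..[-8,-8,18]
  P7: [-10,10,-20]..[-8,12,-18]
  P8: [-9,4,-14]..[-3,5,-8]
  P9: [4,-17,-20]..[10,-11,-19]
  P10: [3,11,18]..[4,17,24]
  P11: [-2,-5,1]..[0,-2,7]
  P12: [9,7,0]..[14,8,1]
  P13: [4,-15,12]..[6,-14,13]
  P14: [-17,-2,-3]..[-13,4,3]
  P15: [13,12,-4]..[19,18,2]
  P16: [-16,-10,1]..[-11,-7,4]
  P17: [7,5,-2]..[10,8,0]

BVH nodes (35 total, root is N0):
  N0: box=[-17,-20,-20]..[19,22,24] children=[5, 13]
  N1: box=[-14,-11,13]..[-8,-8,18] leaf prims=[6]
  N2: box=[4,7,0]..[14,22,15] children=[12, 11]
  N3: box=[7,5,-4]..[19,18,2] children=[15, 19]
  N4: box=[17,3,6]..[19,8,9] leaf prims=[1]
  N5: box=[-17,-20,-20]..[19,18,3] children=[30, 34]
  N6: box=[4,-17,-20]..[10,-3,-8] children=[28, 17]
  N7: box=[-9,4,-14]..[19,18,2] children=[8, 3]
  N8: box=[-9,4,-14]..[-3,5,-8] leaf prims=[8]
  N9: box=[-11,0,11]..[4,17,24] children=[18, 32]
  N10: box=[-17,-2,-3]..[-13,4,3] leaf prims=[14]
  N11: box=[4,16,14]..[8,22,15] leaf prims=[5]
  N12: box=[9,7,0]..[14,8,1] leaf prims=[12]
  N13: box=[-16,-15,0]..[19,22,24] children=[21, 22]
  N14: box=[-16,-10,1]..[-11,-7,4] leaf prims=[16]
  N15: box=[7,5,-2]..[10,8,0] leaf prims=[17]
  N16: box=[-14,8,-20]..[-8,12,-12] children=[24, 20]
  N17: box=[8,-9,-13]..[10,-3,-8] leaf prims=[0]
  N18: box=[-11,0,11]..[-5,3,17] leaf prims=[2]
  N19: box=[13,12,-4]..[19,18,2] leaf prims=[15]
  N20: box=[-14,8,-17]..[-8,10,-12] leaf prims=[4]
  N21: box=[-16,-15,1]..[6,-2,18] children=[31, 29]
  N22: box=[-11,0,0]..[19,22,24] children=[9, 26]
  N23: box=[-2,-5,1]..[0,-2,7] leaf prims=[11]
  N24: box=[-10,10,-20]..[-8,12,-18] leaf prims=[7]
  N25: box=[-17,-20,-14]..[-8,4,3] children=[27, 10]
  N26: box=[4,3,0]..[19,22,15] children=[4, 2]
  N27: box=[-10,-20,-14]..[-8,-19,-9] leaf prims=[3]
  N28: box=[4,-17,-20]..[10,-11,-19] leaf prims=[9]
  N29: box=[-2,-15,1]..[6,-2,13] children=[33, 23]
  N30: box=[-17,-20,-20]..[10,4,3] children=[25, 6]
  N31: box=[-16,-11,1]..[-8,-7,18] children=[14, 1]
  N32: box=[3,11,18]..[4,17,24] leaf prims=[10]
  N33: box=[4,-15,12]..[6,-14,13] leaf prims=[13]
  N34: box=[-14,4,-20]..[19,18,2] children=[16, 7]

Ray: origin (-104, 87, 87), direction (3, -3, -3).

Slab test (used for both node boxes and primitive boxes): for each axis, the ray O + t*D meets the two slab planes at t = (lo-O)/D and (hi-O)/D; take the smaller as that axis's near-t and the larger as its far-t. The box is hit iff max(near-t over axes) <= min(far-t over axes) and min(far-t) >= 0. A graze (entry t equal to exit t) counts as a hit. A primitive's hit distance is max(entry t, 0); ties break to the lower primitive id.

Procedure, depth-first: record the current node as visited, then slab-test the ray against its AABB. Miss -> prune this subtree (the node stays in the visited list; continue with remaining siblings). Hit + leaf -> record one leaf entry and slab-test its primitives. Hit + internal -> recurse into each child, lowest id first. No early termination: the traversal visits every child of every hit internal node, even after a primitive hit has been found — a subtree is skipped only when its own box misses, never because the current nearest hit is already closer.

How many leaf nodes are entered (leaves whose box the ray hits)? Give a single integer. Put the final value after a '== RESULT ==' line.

Trace the traversal:
N0 x:[29,41] y:[65/3,107/3] z:[21,107/3] -> hit [29,107/3], descend [5, 13]
  N5 x:[29,41] y:[23,107/3] z:[28,107/3] -> hit [29,107/3], descend [30, 34]
    N30 x:[29,38] y:[83/3,107/3] z:[28,107/3] -> hit [29,107/3], descend [6, 25]
      N6 x:[36,38] y:[30,104/3] z:[95/3,107/3] -> miss, prune
      N25 x:[29,32] y:[83/3,107/3] z:[28,101/3] -> hit [29,32], descend [10, 27]
        N10 x:[29,91/3] y:[83/3,89/3] z:[28,30] -> hit [29,89/3] leaf, test {P14@t=29}
        N27 x:[94/3,32] y:[106/3,107/3] z:[32,101/3] -> miss, prune
    N34 x:[30,41] y:[23,83/3] z:[85/3,107/3] -> miss, prune
  N13 x:[88/3,41] y:[65/3,34] z:[21,29] -> miss, prune

order=[0, 5, 30, 6, 25, 10, 27, 34, 13]  |boxes|=9  |leaves|=1  hit=P14

== RESULT ==
1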